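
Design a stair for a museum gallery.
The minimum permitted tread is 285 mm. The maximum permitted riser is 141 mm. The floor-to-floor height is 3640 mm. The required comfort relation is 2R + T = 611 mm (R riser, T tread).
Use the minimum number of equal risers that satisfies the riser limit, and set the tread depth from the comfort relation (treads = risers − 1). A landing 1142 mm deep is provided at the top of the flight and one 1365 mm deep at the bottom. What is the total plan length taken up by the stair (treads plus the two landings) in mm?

At most 141 each: 3640/141 = 25.82, giving 26 risers.
R = 3640 ÷ 26 = 140 mm.
From 2R + T = 611: T = 611 − 280 = 331 mm.
26 risers give 25 treads; going = 25 × 331 = 8275 mm.
Enclosure = 8275 + 1142 + 1365 = 10782 mm.

10782 mm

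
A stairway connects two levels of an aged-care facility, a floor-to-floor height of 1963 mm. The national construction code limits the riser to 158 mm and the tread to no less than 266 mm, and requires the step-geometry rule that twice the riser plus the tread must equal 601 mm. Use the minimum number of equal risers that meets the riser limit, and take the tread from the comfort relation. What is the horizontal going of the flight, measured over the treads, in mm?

1963 / 158 = 12.42, so 13 risers are needed.
Each riser is 1963/13 = 151 mm (≤ 158 mm).
T = 601 − 2·151 = 299 mm, which satisfies the 266 mm minimum.
13 risers give 12 treads; going = 12 × 299 = 3588 mm.

3588 mm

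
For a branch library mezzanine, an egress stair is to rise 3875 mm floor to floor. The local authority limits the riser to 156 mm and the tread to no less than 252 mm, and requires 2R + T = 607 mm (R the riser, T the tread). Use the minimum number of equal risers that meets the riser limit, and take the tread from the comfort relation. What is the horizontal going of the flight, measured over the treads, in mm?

7128 mm

3875 / 156 = 24.840 → round up to 25 risers.
R = 3875 ÷ 25 = 155 mm.
Tread T = 607 − 2 × 155 = 297 mm (≥ 252 mm).
Treads = 25 − 1 = 24; going = 24 × 297 = 7128 mm.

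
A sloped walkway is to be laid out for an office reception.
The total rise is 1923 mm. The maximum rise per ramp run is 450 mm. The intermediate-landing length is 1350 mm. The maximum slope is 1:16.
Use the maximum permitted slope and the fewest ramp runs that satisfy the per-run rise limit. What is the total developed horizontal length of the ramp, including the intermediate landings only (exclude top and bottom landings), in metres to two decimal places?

⌈1923/450⌉ = 5 ramp runs. That means 4 intermediate landings.
Ramp run (horizontal) at 1:16: 1923 × 16 = 30768 mm.
4 intermediate landings contribute 4 × 1350 = 5400 mm.
Developed length = 30768 + 5400 = 36168 mm.
= 36.17 m.

36.17 m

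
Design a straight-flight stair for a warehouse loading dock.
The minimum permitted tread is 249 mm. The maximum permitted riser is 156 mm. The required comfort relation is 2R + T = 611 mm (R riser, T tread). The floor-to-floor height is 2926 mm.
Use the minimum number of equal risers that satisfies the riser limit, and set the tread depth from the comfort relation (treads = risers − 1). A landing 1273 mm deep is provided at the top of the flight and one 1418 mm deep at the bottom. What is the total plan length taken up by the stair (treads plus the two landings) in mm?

8145 mm

2926 / 156 = 18.76, so 19 risers are needed.
Each riser is 2926/19 = 154 mm (≤ 156 mm).
T = 611 − 2·154 = 303 mm, which satisfies the 249 mm minimum.
19 risers give 18 treads; going = 18 × 303 = 5454 mm.
Enclosure = 5454 + 1273 + 1418 = 8145 mm.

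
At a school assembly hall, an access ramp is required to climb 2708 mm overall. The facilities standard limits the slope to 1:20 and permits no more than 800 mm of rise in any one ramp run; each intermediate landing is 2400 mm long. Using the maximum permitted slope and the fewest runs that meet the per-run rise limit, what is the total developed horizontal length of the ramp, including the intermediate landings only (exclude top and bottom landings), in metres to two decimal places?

2708 / 800 = 3.385 → round up to 4 ramp runs. That means 3 intermediate landings.
Horizontal run for 2708 mm of rise at 1:20 is 2708 × 20 = 54160 mm.
Intermediate landings: 3 × 2400 = 7200 mm.
Total developed length = 54160 + 7200 = 61360 mm.
= 61.36 m.

61.36 m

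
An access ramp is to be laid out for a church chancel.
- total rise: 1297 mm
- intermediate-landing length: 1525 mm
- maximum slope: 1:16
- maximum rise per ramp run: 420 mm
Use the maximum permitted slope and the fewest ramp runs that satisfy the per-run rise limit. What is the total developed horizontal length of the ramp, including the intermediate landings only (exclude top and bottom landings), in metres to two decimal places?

25.33 m

At most 420 each: 1297/420 = 3.09, giving 4 ramp runs. That means 3 intermediate landings.
Ramp run (horizontal) at 1:16: 1297 × 16 = 20752 mm.
3 intermediate landings contribute 3 × 1525 = 4575 mm.
Total developed length = 20752 + 4575 = 25327 mm.
= 25.33 m.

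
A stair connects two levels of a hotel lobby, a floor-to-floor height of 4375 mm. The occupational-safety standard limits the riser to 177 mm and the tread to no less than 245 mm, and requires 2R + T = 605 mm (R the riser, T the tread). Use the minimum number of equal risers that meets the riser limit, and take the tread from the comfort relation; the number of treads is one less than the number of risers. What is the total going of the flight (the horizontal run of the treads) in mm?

6120 mm

At most 177 each: 4375/177 = 24.72, giving 25 risers.
R = 4375 ÷ 25 = 175 mm.
From 2R + T = 605: T = 605 − 350 = 255 mm.
Going = (25 − 1) × 255 = 6120 mm.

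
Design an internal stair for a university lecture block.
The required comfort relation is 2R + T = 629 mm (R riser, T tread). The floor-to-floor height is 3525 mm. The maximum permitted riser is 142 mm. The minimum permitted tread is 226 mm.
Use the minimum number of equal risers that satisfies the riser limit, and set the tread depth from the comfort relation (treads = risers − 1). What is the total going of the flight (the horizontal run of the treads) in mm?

⌈3525/142⌉ = 25 risers.
Riser R = 3525 / 25 = 141 mm, within the 142 mm limit.
From 2R + T = 629: T = 629 − 282 = 347 mm.
Treads = 25 − 1 = 24; going = 24 × 347 = 8328 mm.

8328 mm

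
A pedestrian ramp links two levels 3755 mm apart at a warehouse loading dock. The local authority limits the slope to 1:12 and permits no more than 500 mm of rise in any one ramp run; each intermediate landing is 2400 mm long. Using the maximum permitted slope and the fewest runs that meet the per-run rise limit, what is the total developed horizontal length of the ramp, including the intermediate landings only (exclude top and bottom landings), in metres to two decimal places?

61.86 m

3755 / 500 = 7.51, so 8 ramp runs are needed. That means 7 intermediate landings.
Ramp run (horizontal) at 1:12: 3755 × 12 = 45060 mm.
Intermediate landings: 7 × 2400 = 16800 mm.
Developed length = 45060 + 16800 = 61860 mm.
= 61.86 m.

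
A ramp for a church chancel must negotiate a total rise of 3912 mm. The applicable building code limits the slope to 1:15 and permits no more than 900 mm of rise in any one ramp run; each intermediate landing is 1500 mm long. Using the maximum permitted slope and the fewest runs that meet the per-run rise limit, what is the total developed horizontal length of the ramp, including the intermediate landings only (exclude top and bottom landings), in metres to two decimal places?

64.68 m

3912 / 900 = 4.347 → round up to 5 ramp runs. That means 4 intermediate landings.
Ramp run (horizontal) at 1:15: 3912 × 15 = 58680 mm.
Intermediate landings: 4 × 1500 = 6000 mm.
Total developed length = 58680 + 6000 = 64680 mm.
= 64.68 m.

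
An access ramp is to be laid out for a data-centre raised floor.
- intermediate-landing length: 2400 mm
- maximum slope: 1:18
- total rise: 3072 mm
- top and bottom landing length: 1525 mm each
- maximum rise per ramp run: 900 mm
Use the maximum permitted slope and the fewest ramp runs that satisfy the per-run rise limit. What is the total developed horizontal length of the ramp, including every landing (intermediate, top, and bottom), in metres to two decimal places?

65.55 m

3072 / 900 = 3.413 → round up to 4 ramp runs. That means 3 intermediate landings.
Ramp run (horizontal) at 1:18: 3072 × 18 = 55296 mm.
3 intermediate landings contribute 3 × 2400 = 7200 mm.
Top and bottom landings: 2 × 1525 = 3050 mm.
Total = 55296 + 7200 + 3050 = 65546 mm.
= 65.55 m.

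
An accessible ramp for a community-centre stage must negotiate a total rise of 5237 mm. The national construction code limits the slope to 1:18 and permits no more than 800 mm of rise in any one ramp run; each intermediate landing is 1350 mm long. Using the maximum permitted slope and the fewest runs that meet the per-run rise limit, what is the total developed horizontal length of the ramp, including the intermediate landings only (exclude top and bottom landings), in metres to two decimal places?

102.37 m

5237 / 800 = 6.55, so 7 ramp runs are needed. That means 6 intermediate landings.
Horizontal run for 5237 mm of rise at 1:18 is 5237 × 18 = 94266 mm.
6 intermediate landings contribute 6 × 1350 = 8100 mm.
Total developed length = 94266 + 8100 = 102366 mm.
= 102.37 m.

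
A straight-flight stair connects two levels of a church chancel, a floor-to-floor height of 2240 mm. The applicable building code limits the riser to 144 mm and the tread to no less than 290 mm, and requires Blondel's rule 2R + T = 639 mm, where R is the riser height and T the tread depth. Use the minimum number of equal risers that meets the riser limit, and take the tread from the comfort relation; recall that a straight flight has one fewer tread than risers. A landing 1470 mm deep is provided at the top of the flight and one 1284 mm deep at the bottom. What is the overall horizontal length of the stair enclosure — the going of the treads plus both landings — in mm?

8139 mm

At most 144 each: 2240/144 = 15.56, giving 16 risers.
Riser R = 2240 / 16 = 140 mm, within the 144 mm limit.
T = 639 − 2·140 = 359 mm, which satisfies the 290 mm minimum.
16 risers give 15 treads; going = 15 × 359 = 5385 mm.
Enclosure = 5385 + 1470 + 1284 = 8139 mm.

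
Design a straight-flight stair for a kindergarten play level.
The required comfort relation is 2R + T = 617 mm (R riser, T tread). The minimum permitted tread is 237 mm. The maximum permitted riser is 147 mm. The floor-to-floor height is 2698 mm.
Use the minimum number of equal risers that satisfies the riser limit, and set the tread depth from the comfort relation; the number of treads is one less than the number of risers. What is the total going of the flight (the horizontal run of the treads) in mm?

⌈2698/147⌉ = 19 risers.
R = 2698 ÷ 19 = 142 mm.
Tread T = 617 − 2 × 142 = 333 mm (≥ 237 mm).
Going = (19 − 1) × 333 = 5994 mm.

5994 mm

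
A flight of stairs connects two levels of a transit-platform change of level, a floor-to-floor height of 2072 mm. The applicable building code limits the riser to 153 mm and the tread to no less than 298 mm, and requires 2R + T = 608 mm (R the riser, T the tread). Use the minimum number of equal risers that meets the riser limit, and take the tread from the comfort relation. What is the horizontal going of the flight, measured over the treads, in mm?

At most 153 each: 2072/153 = 13.54, giving 14 risers.
Each riser is 2072/14 = 148 mm (≤ 153 mm).
From 2R + T = 608: T = 608 − 296 = 312 mm.
Going = (14 − 1) × 312 = 4056 mm.

4056 mm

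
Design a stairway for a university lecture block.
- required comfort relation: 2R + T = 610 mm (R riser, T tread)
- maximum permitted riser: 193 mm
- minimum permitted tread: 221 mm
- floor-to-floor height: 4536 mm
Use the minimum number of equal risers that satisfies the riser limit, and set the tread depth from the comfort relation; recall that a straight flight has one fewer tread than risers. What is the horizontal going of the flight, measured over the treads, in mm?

4536 / 193 = 23.503 → round up to 24 risers.
Riser R = 4536 / 24 = 189 mm, within the 193 mm limit.
From 2R + T = 610: T = 610 − 378 = 232 mm.
Treads = 24 − 1 = 23; going = 23 × 232 = 5336 mm.

5336 mm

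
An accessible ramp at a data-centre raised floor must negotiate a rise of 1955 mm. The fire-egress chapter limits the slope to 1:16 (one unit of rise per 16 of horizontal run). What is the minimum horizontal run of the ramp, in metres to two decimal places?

At 1:16 the run is 16 × 1955 = 31280 mm.
31280 mm = 31.28 m.

31.28 m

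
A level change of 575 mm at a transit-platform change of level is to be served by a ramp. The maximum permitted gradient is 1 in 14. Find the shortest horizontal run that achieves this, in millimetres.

8050 mm

Run = rise × 14 = 575 × 14 = 8050 mm.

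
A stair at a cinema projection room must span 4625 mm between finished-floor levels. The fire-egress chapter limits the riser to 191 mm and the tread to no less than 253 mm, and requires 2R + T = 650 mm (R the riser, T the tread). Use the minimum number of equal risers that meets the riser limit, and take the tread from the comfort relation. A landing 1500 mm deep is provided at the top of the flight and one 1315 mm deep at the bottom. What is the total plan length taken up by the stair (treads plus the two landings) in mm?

9535 mm

4625 / 191 = 24.215 → round up to 25 risers.
Riser R = 4625 / 25 = 185 mm, within the 191 mm limit.
From 2R + T = 650: T = 650 − 370 = 280 mm.
Going = (25 − 1) × 280 = 6720 mm.
Enclosure = 6720 + 1500 + 1315 = 9535 mm.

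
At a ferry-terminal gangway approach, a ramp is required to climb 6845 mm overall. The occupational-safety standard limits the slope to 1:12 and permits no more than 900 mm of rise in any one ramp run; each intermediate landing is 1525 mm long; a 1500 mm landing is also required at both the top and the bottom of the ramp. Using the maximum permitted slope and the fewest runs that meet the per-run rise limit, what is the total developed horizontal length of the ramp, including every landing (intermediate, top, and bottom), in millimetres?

95815 mm

At most 900 each: 6845/900 = 7.61, giving 8 ramp runs. That means 7 intermediate landings.
Ramp run (horizontal) at 1:12: 6845 × 12 = 82140 mm.
Intermediate landings: 7 × 1525 = 10675 mm.
Top and bottom landings: 2 × 1500 = 3000 mm.
Total = 82140 + 10675 + 3000 = 95815 mm.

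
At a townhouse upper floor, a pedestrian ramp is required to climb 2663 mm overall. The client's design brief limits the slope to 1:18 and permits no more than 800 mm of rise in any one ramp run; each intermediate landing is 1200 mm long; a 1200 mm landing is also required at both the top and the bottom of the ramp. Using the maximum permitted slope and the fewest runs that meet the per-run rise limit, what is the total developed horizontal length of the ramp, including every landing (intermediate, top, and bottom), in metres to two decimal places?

At most 800 each: 2663/800 = 3.33, giving 4 ramp runs. That means 3 intermediate landings.
Ramp run (horizontal) at 1:18: 2663 × 18 = 47934 mm.
3 intermediate landings contribute 3 × 1200 = 3600 mm.
Top and bottom landings: 2 × 1200 = 2400 mm.
Total = 47934 + 3600 + 2400 = 53934 mm.
= 53.93 m.

53.93 m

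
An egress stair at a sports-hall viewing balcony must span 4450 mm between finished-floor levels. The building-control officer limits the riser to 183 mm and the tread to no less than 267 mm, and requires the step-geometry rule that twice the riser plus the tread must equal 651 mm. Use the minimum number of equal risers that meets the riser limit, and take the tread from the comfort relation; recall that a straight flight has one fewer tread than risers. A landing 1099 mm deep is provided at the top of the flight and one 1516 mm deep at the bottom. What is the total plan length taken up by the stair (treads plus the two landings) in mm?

9695 mm

4450 / 183 = 24.317 → round up to 25 risers.
Riser R = 4450 / 25 = 178 mm, within the 183 mm limit.
Tread T = 651 − 2 × 178 = 295 mm (≥ 267 mm).
25 risers give 24 treads; going = 24 × 295 = 7080 mm.
Add landings: 7080 + 1099 + 1516 = 9695 mm.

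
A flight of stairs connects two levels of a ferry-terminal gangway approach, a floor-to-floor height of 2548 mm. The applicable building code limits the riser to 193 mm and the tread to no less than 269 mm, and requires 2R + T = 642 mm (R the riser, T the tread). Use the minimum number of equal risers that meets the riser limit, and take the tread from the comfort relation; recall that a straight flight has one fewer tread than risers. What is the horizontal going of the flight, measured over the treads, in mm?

3614 mm

At most 193 each: 2548/193 = 13.20, giving 14 risers.
R = 2548 ÷ 14 = 182 mm.
From 2R + T = 642: T = 642 − 364 = 278 mm.
Going = (14 − 1) × 278 = 3614 mm.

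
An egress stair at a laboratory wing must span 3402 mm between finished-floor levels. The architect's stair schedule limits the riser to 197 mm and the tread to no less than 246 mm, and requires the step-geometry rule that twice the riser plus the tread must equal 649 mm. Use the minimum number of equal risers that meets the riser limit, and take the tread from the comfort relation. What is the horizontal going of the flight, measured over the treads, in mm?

3402 / 197 = 17.27, so 18 risers are needed.
Riser R = 3402 / 18 = 189 mm, within the 197 mm limit.
T = 649 − 2·189 = 271 mm, which satisfies the 246 mm minimum.
18 risers give 17 treads; going = 17 × 271 = 4607 mm.

4607 mm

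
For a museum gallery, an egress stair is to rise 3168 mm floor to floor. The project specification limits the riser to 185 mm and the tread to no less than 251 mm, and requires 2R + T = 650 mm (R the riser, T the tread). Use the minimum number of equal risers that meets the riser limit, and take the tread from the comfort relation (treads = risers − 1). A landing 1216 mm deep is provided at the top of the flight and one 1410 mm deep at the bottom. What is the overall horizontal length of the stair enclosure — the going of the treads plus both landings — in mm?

At most 185 each: 3168/185 = 17.12, giving 18 risers.
Riser R = 3168 / 18 = 176 mm, within the 185 mm limit.
From 2R + T = 650: T = 650 − 352 = 298 mm.
Going = (18 − 1) × 298 = 5066 mm.
Add landings: 5066 + 1216 + 1410 = 7692 mm.

7692 mm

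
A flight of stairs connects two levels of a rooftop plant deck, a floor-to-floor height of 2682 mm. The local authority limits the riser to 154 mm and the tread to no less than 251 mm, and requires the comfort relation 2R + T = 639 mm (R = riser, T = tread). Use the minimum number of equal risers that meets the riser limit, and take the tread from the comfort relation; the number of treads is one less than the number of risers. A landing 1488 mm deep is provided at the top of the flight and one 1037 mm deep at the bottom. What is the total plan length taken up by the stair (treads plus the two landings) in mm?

8322 mm

2682 / 154 = 17.42, so 18 risers are needed.
Each riser is 2682/18 = 149 mm (≤ 154 mm).
Tread T = 639 − 2 × 149 = 341 mm (≥ 251 mm).
18 risers give 17 treads; going = 17 × 341 = 5797 mm.
Add landings: 5797 + 1488 + 1037 = 8322 mm.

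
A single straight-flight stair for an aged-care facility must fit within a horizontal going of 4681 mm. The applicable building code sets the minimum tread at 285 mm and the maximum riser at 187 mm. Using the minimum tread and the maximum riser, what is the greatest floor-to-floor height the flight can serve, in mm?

4681 / 285 = 16.42, so 16 treads fit.
Risers = treads + 1 = 17.
Maximum height = 17 × 187 = 3179 mm.

3179 mm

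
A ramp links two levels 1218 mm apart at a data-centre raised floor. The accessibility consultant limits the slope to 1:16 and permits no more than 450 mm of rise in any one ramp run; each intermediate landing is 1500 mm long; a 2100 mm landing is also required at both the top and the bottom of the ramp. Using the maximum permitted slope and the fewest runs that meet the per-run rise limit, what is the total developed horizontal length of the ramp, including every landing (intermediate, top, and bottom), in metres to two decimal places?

26.69 m

At most 450 each: 1218/450 = 2.71, giving 3 ramp runs. That means 2 intermediate landings.
Ramp run (horizontal) at 1:16: 1218 × 16 = 19488 mm.
Intermediate landings: 2 × 1500 = 3000 mm.
Top and bottom landings: 2 × 2100 = 4200 mm.
Total = 19488 + 3000 + 4200 = 26688 mm.
= 26.69 m.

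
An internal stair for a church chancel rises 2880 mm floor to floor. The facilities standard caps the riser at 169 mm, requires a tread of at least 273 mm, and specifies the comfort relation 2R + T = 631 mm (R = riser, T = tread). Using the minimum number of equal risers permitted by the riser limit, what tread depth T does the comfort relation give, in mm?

At most 169 each: 2880/169 = 17.04, giving 18 risers.
R = 2880 ÷ 18 = 160 mm.
From 2R + T = 631: T = 631 − 320 = 311 mm.

311 mm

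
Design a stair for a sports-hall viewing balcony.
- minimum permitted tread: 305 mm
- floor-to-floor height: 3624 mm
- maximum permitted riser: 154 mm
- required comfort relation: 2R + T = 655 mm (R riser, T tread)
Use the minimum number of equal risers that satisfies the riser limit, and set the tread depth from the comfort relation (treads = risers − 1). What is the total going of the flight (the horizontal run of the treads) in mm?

8119 mm

3624 / 154 = 23.53, so 24 risers are needed.
R = 3624 ÷ 24 = 151 mm.
Tread T = 655 − 2 × 151 = 353 mm (≥ 305 mm).
Treads = 24 − 1 = 23; going = 23 × 353 = 8119 mm.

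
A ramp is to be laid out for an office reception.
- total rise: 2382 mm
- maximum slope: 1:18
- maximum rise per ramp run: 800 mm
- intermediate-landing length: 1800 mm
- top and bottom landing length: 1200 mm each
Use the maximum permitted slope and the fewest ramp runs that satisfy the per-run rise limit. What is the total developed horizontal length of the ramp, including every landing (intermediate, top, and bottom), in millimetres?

48876 mm

⌈2382/800⌉ = 3 ramp runs. That means 2 intermediate landings.
Horizontal run for 2382 mm of rise at 1:18 is 2382 × 18 = 42876 mm.
2 intermediate landings contribute 2 × 1800 = 3600 mm.
Top and bottom landings: 2 × 1200 = 2400 mm.
Total = 42876 + 3600 + 2400 = 48876 mm.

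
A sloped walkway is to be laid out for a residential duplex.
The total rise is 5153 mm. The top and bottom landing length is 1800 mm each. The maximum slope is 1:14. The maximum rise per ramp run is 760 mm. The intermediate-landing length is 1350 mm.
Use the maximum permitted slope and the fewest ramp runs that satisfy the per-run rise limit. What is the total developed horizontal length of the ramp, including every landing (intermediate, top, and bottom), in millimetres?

83842 mm

⌈5153/760⌉ = 7 ramp runs. That means 6 intermediate landings.
Horizontal run for 5153 mm of rise at 1:14 is 5153 × 14 = 72142 mm.
Intermediate landings: 6 × 1350 = 8100 mm.
Top and bottom landings: 2 × 1800 = 3600 mm.
Total = 72142 + 8100 + 3600 = 83842 mm.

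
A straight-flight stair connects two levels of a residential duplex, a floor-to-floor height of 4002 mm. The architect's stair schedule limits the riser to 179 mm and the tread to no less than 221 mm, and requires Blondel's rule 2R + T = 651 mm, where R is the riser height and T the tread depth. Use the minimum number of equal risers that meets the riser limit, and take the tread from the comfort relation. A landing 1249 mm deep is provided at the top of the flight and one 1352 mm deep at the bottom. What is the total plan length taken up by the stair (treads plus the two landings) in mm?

At most 179 each: 4002/179 = 22.36, giving 23 risers.
R = 4002 ÷ 23 = 174 mm.
From 2R + T = 651: T = 651 − 348 = 303 mm.
Going = (23 − 1) × 303 = 6666 mm.
Add landings: 6666 + 1249 + 1352 = 9267 mm.

9267 mm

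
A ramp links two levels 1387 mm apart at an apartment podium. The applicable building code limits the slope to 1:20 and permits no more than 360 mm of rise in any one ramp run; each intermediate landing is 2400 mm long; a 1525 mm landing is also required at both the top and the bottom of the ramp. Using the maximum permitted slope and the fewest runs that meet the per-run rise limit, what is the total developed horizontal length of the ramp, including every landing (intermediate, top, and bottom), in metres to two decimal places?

37.99 m

⌈1387/360⌉ = 4 ramp runs. That means 3 intermediate landings.
Ramp run (horizontal) at 1:20: 1387 × 20 = 27740 mm.
Intermediate landings: 3 × 2400 = 7200 mm.
Top and bottom landings: 2 × 1525 = 3050 mm.
Total = 27740 + 7200 + 3050 = 37990 mm.
= 37.99 m.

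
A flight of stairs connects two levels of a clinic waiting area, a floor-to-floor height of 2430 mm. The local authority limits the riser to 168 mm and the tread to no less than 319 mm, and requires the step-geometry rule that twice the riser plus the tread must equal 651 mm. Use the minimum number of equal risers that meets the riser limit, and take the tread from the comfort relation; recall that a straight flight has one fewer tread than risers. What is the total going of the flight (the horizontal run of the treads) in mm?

4578 mm

2430 / 168 = 14.46, so 15 risers are needed.
Each riser is 2430/15 = 162 mm (≤ 168 mm).
Tread T = 651 − 2 × 162 = 327 mm (≥ 319 mm).
Treads = 15 − 1 = 14; going = 14 × 327 = 4578 mm.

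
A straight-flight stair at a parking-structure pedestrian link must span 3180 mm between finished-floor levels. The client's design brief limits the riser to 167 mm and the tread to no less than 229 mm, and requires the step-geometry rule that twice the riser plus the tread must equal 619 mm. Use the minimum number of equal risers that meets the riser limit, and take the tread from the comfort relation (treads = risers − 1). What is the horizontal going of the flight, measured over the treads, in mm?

5719 mm

3180 / 167 = 19.04, so 20 risers are needed.
Each riser is 3180/20 = 159 mm (≤ 167 mm).
From 2R + T = 619: T = 619 − 318 = 301 mm.
Treads = 20 − 1 = 19; going = 19 × 301 = 5719 mm.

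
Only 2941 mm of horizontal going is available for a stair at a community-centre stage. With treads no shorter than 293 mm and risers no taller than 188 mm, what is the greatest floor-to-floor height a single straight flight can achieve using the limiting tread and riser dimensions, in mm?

Treads that fit: ⌊2941 / 293⌋ = 10.
Risers = treads + 1 = 11.
Maximum height = 11 × 188 = 2068 mm.

2068 mm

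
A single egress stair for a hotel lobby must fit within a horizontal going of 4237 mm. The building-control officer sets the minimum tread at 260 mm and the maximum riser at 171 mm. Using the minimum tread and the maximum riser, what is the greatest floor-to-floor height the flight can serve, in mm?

4237 / 260 = 16.30, so 16 treads fit.
Risers = treads + 1 = 17.
Maximum height = 17 × 171 = 2907 mm.

2907 mm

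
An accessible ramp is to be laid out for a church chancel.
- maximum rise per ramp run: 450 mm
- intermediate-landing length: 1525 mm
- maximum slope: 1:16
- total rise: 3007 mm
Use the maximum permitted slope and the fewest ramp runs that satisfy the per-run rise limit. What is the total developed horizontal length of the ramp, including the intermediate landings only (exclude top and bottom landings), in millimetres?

57262 mm

⌈3007/450⌉ = 7 ramp runs. That means 6 intermediate landings.
Ramp run (horizontal) at 1:16: 3007 × 16 = 48112 mm.
6 intermediate landings contribute 6 × 1525 = 9150 mm.
Developed length = 48112 + 9150 = 57262 mm.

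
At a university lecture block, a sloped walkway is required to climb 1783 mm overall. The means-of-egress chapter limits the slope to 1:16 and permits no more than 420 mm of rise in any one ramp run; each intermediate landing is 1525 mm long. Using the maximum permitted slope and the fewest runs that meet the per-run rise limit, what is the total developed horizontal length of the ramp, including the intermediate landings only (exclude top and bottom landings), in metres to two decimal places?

34.63 m

At most 420 each: 1783/420 = 4.25, giving 5 ramp runs. That means 4 intermediate landings.
Horizontal run for 1783 mm of rise at 1:16 is 1783 × 16 = 28528 mm.
4 intermediate landings contribute 4 × 1525 = 6100 mm.
Developed length = 28528 + 6100 = 34628 mm.
= 34.63 m.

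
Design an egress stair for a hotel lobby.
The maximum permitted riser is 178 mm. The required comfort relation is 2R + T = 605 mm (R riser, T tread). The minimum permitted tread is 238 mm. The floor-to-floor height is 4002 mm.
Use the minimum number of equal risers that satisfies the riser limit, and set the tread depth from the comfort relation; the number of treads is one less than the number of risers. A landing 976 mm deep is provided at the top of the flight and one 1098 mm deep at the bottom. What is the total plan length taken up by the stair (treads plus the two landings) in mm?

7728 mm

4002 / 178 = 22.48, so 23 risers are needed.
Each riser is 4002/23 = 174 mm (≤ 178 mm).
Tread T = 605 − 2 × 174 = 257 mm (≥ 238 mm).
23 risers give 22 treads; going = 22 × 257 = 5654 mm.
Add landings: 5654 + 976 + 1098 = 7728 mm.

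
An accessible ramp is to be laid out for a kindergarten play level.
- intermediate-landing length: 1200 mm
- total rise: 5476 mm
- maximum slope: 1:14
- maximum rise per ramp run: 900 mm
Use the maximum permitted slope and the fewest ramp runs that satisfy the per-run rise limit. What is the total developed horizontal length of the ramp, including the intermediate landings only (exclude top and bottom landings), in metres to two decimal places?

5476 / 900 = 6.084 → round up to 7 ramp runs. That means 6 intermediate landings.
Horizontal run for 5476 mm of rise at 1:14 is 5476 × 14 = 76664 mm.
Intermediate landings: 6 × 1200 = 7200 mm.
Developed length = 76664 + 7200 = 83864 mm.
= 83.86 m.

83.86 m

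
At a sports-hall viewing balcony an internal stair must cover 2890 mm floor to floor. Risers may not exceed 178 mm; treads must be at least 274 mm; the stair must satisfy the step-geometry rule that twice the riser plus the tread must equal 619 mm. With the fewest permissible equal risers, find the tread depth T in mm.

⌈2890/178⌉ = 17 risers.
Riser R = 2890 / 17 = 170 mm, within the 178 mm limit.
From 2R + T = 619: T = 619 − 340 = 279 mm.

279 mm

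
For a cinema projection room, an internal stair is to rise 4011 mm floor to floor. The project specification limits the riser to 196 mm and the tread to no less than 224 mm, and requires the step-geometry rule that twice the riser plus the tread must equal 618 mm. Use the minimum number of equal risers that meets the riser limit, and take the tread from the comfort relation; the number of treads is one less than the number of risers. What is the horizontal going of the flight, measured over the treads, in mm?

4720 mm

At most 196 each: 4011/196 = 20.46, giving 21 risers.
R = 4011 ÷ 21 = 191 mm.
From 2R + T = 618: T = 618 − 382 = 236 mm.
Treads = 21 − 1 = 20; going = 20 × 236 = 4720 mm.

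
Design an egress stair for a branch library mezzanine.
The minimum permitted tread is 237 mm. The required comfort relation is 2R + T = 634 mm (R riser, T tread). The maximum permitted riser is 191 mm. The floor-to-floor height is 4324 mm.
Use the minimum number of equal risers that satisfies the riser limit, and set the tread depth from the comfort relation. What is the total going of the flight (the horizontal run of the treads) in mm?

5676 mm

4324 / 191 = 22.639 → round up to 23 risers.
Riser R = 4324 / 23 = 188 mm, within the 191 mm limit.
Tread T = 634 − 2 × 188 = 258 mm (≥ 237 mm).
Treads = 23 − 1 = 22; going = 22 × 258 = 5676 mm.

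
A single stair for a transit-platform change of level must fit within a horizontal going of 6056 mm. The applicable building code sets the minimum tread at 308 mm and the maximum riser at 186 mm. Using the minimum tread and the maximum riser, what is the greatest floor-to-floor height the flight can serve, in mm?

3720 mm

6056 / 308 = 19.66, so 19 treads fit.
Risers = treads + 1 = 20.
Maximum height = 20 × 186 = 3720 mm.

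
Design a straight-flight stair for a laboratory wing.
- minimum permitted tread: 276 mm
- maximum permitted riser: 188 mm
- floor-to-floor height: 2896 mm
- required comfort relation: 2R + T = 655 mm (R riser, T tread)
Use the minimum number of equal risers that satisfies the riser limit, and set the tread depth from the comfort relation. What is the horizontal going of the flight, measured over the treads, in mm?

2896 / 188 = 15.40, so 16 risers are needed.
Riser R = 2896 / 16 = 181 mm, within the 188 mm limit.
T = 655 − 2·181 = 293 mm, which satisfies the 276 mm minimum.
Treads = 16 − 1 = 15; going = 15 × 293 = 4395 mm.

4395 mm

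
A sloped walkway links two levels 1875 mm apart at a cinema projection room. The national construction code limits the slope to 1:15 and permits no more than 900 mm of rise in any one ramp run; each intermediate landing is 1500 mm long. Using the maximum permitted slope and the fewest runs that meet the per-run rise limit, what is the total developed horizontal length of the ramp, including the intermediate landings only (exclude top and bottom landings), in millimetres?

1875 / 900 = 2.08, so 3 ramp runs are needed. That means 2 intermediate landings.
Ramp run (horizontal) at 1:15: 1875 × 15 = 28125 mm.
2 intermediate landings contribute 2 × 1500 = 3000 mm.
Total developed length = 28125 + 3000 = 31125 mm.

31125 mm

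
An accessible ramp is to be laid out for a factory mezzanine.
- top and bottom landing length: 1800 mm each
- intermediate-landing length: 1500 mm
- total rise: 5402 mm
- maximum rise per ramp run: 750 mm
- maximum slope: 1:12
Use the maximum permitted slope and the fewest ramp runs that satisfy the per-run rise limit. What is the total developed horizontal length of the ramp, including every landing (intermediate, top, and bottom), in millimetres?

78924 mm

At most 750 each: 5402/750 = 7.20, giving 8 ramp runs. That means 7 intermediate landings.
Horizontal run for 5402 mm of rise at 1:12 is 5402 × 12 = 64824 mm.
Intermediate landings: 7 × 1500 = 10500 mm.
Top and bottom landings: 2 × 1800 = 3600 mm.
Total = 64824 + 10500 + 3600 = 78924 mm.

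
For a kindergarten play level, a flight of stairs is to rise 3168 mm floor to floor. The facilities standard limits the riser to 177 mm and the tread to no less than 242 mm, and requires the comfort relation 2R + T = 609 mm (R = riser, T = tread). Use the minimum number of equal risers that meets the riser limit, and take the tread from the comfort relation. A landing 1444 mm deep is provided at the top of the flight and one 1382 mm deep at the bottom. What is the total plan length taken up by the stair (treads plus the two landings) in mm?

7195 mm

At most 177 each: 3168/177 = 17.90, giving 18 risers.
Each riser is 3168/18 = 176 mm (≤ 177 mm).
Tread T = 609 − 2 × 176 = 257 mm (≥ 242 mm).
Treads = 18 − 1 = 17; going = 17 × 257 = 4369 mm.
Add landings: 4369 + 1444 + 1382 = 7195 mm.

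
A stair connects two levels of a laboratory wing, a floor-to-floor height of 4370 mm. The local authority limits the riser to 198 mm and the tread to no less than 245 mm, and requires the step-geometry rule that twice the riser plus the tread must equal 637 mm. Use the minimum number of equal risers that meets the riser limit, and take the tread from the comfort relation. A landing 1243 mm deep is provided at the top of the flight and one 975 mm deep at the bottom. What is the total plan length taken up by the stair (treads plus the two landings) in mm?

⌈4370/198⌉ = 23 risers.
R = 4370 ÷ 23 = 190 mm.
From 2R + T = 637: T = 637 − 380 = 257 mm.
23 risers give 22 treads; going = 22 × 257 = 5654 mm.
Add landings: 5654 + 1243 + 975 = 7872 mm.

7872 mm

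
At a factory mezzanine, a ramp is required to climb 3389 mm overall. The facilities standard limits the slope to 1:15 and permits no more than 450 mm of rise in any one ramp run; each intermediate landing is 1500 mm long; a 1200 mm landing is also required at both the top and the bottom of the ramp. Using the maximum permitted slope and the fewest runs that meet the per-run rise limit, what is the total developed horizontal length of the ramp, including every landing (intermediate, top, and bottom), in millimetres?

63735 mm

⌈3389/450⌉ = 8 ramp runs. That means 7 intermediate landings.
Horizontal run for 3389 mm of rise at 1:15 is 3389 × 15 = 50835 mm.
7 intermediate landings contribute 7 × 1500 = 10500 mm.
Top and bottom landings: 2 × 1200 = 2400 mm.
Total = 50835 + 10500 + 2400 = 63735 mm.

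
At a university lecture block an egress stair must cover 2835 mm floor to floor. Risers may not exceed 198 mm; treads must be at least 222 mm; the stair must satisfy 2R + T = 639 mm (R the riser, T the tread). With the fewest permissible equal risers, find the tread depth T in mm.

2835 / 198 = 14.318 → round up to 15 risers.
R = 2835 ÷ 15 = 189 mm.
Tread T = 639 − 2 × 189 = 261 mm (≥ 222 mm).

261 mm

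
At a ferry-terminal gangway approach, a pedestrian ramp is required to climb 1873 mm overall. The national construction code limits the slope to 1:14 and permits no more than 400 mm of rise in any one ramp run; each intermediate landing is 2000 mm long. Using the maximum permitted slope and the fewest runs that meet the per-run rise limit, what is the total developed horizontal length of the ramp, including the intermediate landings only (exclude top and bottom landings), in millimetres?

34222 mm

1873 / 400 = 4.683 → round up to 5 ramp runs. That means 4 intermediate landings.
Horizontal run for 1873 mm of rise at 1:14 is 1873 × 14 = 26222 mm.
4 intermediate landings contribute 4 × 2000 = 8000 mm.
Total developed length = 26222 + 8000 = 34222 mm.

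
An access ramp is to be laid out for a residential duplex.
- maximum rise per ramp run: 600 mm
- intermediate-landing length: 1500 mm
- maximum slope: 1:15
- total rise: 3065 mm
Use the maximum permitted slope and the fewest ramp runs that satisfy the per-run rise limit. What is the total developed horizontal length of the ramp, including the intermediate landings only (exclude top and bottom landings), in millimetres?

53475 mm

⌈3065/600⌉ = 6 ramp runs. That means 5 intermediate landings.
Ramp run (horizontal) at 1:15: 3065 × 15 = 45975 mm.
Intermediate landings: 5 × 1500 = 7500 mm.
Total developed length = 45975 + 7500 = 53475 mm.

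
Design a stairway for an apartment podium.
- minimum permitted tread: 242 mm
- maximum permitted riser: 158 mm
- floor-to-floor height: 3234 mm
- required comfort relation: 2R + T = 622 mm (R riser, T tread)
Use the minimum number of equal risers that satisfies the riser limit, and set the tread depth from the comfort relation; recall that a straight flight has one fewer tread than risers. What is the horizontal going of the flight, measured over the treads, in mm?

3234 / 158 = 20.468 → round up to 21 risers.
R = 3234 ÷ 21 = 154 mm.
From 2R + T = 622: T = 622 − 308 = 314 mm.
21 risers give 20 treads; going = 20 × 314 = 6280 mm.

6280 mm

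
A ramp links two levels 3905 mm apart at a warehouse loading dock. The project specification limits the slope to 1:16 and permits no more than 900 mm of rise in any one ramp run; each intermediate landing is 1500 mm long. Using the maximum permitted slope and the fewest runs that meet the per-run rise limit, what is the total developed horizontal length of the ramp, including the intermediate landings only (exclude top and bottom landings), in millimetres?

68480 mm

At most 900 each: 3905/900 = 4.34, giving 5 ramp runs. That means 4 intermediate landings.
Ramp run (horizontal) at 1:16: 3905 × 16 = 62480 mm.
4 intermediate landings contribute 4 × 1500 = 6000 mm.
Total developed length = 62480 + 6000 = 68480 mm.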